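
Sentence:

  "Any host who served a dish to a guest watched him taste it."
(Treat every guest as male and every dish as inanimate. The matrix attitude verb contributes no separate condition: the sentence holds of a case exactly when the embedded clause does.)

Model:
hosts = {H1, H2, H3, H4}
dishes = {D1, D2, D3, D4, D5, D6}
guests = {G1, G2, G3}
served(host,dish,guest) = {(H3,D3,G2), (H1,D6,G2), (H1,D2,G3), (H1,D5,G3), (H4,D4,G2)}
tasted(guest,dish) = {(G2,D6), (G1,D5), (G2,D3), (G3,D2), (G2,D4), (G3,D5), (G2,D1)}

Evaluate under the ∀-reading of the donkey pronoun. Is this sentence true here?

True

"him" takes "a guest" as antecedent and "it" takes "a dish"; both are donkey pronouns co-varying with the restrictor.
Strong reading: for every (h,d,g) with served(h,d,g), tasted(g,d).
Restrictor triples: (H1,D2,G3)→tasted(G3,D2) ✓  (H1,D5,G3)→tasted(G3,D5) ✓  (H1,D6,G2)→tasted(G2,D6) ✓  (H3,D3,G2)→tasted(G2,D3) ✓  (H4,D4,G2)→tasted(G2,D4) ✓
Every restrictor triple satisfies the scope.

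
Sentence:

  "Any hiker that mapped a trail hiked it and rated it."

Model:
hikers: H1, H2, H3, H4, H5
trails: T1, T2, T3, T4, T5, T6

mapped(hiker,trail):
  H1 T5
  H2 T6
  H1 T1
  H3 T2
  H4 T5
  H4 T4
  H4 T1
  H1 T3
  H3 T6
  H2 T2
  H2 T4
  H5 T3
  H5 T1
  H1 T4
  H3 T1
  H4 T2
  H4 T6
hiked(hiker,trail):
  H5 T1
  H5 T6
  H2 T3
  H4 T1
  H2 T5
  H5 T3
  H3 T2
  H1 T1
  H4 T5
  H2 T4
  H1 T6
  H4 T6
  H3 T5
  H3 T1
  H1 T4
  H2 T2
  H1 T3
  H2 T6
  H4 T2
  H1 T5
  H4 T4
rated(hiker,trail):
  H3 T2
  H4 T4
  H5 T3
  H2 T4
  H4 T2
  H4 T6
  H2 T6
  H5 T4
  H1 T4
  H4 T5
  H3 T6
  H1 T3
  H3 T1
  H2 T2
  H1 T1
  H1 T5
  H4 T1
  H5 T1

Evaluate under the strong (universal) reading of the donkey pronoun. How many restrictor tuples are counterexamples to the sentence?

1

"it" takes "a trail" as antecedent — a donkey pronoun bound across the clause boundary.
Strong reading: for every (h,t) with mapped(h,t), hiked(h,t) ∧ rated(h,t).
Restrictor pairs: (H1,T1) ✓  (H1,T3) ✓  (H1,T4) ✓  (H1,T5) ✓  (H2,T2) ✓  (H2,T4) ✓  (H2,T6) ✓  (H3,T1) ✓  (H3,T2) ✓  (H3,T6) ✗  (H4,T1) ✓  (H4,T2) ✓  (H4,T4) ✓  (H4,T5) ✓  (H4,T6) ✓  (H5,T1) ✓  (H5,T3) ✓
Counterexamples (restrictor pairs failing the scope): 1.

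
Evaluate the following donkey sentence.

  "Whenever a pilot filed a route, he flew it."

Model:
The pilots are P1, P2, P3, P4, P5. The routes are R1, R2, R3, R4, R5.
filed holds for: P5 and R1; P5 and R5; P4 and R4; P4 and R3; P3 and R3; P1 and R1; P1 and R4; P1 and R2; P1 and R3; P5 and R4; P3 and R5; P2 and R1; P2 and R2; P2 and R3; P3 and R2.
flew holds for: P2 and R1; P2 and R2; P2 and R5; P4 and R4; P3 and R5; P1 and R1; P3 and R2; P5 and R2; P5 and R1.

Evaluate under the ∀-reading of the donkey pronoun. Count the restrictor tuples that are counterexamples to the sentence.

8

"it" takes "a route" as antecedent — a donkey pronoun bound across the clause boundary.
Strong reading: for every (p,r) with filed(p,r), flew(p,r).
Restrictor pairs: (P1,R1) ✓  (P1,R2) ✗  (P1,R3) ✗  (P1,R4) ✗  (P2,R1) ✓  (P2,R2) ✓  (P2,R3) ✗  (P3,R2) ✓  (P3,R3) ✗  (P3,R5) ✓  (P4,R3) ✗  (P4,R4) ✓  (P5,R1) ✓  (P5,R4) ✗  (P5,R5) ✗
Counterexamples (restrictor pairs failing the scope): 8.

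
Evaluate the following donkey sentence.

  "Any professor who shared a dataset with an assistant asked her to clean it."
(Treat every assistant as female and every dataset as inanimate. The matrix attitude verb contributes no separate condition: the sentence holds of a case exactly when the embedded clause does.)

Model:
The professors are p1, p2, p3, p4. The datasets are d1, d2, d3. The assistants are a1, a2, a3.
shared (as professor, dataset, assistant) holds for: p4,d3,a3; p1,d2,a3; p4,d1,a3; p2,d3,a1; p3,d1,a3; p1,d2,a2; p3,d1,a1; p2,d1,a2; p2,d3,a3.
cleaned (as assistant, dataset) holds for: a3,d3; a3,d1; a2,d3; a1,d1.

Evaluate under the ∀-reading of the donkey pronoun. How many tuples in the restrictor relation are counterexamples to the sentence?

4

"her" takes "an assistant" as antecedent and "it" takes "a dataset"; both are donkey pronouns co-varying with the restrictor.
Strong reading: for every (p,d,a) with shared(p,d,a), cleaned(a,d).
Restrictor triples: (p1,d2,a2)→cleaned(a2,d2) ✗  (p1,d2,a3)→cleaned(a3,d2) ✗  (p2,d1,a2)→cleaned(a2,d1) ✗  (p2,d3,a1)→cleaned(a1,d3) ✗  (p2,d3,a3)→cleaned(a3,d3) ✓  (p3,d1,a1)→cleaned(a1,d1) ✓  (p3,d1,a3)→cleaned(a3,d1) ✓  (p4,d1,a3)→cleaned(a3,d1) ✓  (p4,d3,a3)→cleaned(a3,d3) ✓
Counterexamples (restrictor triples failing the scope): 4.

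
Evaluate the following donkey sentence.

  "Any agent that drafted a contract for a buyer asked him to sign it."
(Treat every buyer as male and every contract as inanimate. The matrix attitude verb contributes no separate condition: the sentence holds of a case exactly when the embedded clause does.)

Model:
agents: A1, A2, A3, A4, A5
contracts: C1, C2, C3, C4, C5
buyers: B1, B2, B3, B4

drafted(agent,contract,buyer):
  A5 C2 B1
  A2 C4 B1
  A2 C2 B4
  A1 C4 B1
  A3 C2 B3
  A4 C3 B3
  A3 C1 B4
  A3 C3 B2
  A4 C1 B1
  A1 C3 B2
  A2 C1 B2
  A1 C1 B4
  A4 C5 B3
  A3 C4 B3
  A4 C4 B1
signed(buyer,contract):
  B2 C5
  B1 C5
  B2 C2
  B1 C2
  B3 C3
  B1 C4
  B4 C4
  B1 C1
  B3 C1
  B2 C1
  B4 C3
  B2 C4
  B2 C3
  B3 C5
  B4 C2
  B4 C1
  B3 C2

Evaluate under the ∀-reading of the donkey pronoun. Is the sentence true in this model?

False

"him" takes "a buyer" as antecedent and "it" takes "a contract"; both are donkey pronouns co-varying with the restrictor.
Strong reading: for every (a,c,b) with drafted(a,c,b), signed(b,c).
Restrictor triples: (A1,C1,B4)→signed(B4,C1) ✓  (A1,C3,B2)→signed(B2,C3) ✓  (A1,C4,B1)→signed(B1,C4) ✓  (A2,C1,B2)→signed(B2,C1) ✓  (A2,C2,B4)→signed(B4,C2) ✓  (A2,C4,B1)→signed(B1,C4) ✓  (A3,C1,B4)→signed(B4,C1) ✓  (A3,C2,B3)→signed(B3,C2) ✓  (A3,C3,B2)→signed(B2,C3) ✓  (A3,C4,B3)→signed(B3,C4) ✗  (A4,C1,B1)→signed(B1,C1) ✓  (A4,C3,B3)→signed(B3,C3) ✓  (A4,C4,B1)→signed(B1,C4) ✓  (A4,C5,B3)→signed(B3,C5) ✓  (A5,C2,B1)→signed(B1,C2) ✓
Counterexample: (A3,C4,B3) — signed(B3,C4) does not hold.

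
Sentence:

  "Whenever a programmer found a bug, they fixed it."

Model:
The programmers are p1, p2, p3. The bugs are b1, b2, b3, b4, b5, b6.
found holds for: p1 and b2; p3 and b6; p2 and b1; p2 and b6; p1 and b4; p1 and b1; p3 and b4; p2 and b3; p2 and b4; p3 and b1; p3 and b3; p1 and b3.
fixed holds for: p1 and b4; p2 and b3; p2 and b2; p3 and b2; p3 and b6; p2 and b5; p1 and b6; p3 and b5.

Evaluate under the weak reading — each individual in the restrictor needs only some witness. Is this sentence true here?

"it" takes "a bug" as antecedent — a donkey pronoun bound across the clause boundary.
Weak reading: every programmer p with some found-bug has at least one found-bug b such that fixed(p,b).
Per programmer: p1:✓  p2:✓  p3:✓
Every programmer in the restrictor has a witness.

True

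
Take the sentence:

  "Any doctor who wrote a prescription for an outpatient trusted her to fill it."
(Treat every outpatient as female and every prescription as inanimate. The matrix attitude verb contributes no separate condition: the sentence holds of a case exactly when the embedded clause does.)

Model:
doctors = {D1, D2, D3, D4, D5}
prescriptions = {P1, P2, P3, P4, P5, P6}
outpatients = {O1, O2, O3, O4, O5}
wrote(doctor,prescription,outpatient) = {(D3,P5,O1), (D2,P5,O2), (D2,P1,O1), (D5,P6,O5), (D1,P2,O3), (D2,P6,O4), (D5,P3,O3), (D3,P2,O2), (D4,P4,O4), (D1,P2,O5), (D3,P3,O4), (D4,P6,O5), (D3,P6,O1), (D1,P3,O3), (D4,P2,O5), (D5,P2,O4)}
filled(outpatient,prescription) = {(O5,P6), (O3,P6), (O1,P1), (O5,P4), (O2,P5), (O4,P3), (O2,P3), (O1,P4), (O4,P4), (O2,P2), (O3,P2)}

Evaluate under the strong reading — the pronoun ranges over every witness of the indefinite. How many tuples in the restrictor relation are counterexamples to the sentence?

8

"her" takes "an outpatient" as antecedent and "it" takes "a prescription"; both are donkey pronouns co-varying with the restrictor.
Strong reading: for every (d,p,o) with wrote(d,p,o), filled(o,p).
Restrictor triples: (D1,P2,O3)→filled(O3,P2) ✓  (D1,P2,O5)→filled(O5,P2) ✗  (D1,P3,O3)→filled(O3,P3) ✗  (D2,P1,O1)→filled(O1,P1) ✓  (D2,P5,O2)→filled(O2,P5) ✓  (D2,P6,O4)→filled(O4,P6) ✗  (D3,P2,O2)→filled(O2,P2) ✓  (D3,P3,O4)→filled(O4,P3) ✓  (D3,P5,O1)→filled(O1,P5) ✗  (D3,P6,O1)→filled(O1,P6) ✗  (D4,P2,O5)→filled(O5,P2) ✗  (D4,P4,O4)→filled(O4,P4) ✓  (D4,P6,O5)→filled(O5,P6) ✓  (D5,P2,O4)→filled(O4,P2) ✗  (D5,P3,O3)→filled(O3,P3) ✗  (D5,P6,O5)→filled(O5,P6) ✓
Counterexamples (restrictor triples failing the scope): 8.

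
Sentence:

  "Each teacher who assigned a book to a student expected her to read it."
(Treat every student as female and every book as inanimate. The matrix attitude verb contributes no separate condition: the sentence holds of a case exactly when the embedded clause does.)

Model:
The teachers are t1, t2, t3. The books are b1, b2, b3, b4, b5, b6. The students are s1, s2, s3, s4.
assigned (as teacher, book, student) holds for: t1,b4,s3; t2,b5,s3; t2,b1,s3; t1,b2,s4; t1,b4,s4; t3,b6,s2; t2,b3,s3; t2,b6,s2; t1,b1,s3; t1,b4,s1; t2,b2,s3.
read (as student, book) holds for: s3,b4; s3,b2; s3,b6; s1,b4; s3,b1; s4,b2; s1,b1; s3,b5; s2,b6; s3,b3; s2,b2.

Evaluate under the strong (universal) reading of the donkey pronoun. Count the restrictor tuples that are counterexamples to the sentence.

"her" takes "a student" as antecedent and "it" takes "a book"; both are donkey pronouns co-varying with the restrictor.
Strong reading: for every (t,b,s) with assigned(t,b,s), read(s,b).
Restrictor triples: (t1,b1,s3)→read(s3,b1) ✓  (t1,b2,s4)→read(s4,b2) ✓  (t1,b4,s1)→read(s1,b4) ✓  (t1,b4,s3)→read(s3,b4) ✓  (t1,b4,s4)→read(s4,b4) ✗  (t2,b1,s3)→read(s3,b1) ✓  (t2,b2,s3)→read(s3,b2) ✓  (t2,b3,s3)→read(s3,b3) ✓  (t2,b5,s3)→read(s3,b5) ✓  (t2,b6,s2)→read(s2,b6) ✓  (t3,b6,s2)→read(s2,b6) ✓
Counterexamples (restrictor triples failing the scope): 1.

1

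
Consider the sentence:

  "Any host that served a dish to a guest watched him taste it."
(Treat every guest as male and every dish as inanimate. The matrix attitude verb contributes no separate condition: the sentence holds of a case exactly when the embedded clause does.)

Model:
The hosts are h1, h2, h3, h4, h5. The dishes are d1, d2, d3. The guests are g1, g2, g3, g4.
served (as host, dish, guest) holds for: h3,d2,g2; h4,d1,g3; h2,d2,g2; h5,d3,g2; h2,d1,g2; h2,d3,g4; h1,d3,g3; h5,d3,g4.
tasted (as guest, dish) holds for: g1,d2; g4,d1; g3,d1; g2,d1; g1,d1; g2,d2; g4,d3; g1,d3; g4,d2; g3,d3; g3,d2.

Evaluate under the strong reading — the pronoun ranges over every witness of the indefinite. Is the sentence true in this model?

False

"him" takes "a guest" as antecedent and "it" takes "a dish"; both are donkey pronouns co-varying with the restrictor.
Strong reading: for every (h,d,g) with served(h,d,g), tasted(g,d).
Restrictor triples: (h1,d3,g3)→tasted(g3,d3) ✓  (h2,d1,g2)→tasted(g2,d1) ✓  (h2,d2,g2)→tasted(g2,d2) ✓  (h2,d3,g4)→tasted(g4,d3) ✓  (h3,d2,g2)→tasted(g2,d2) ✓  (h4,d1,g3)→tasted(g3,d1) ✓  (h5,d3,g2)→tasted(g2,d3) ✗  (h5,d3,g4)→tasted(g4,d3) ✓
Counterexample: (h5,d3,g2) — tasted(g2,d3) does not hold.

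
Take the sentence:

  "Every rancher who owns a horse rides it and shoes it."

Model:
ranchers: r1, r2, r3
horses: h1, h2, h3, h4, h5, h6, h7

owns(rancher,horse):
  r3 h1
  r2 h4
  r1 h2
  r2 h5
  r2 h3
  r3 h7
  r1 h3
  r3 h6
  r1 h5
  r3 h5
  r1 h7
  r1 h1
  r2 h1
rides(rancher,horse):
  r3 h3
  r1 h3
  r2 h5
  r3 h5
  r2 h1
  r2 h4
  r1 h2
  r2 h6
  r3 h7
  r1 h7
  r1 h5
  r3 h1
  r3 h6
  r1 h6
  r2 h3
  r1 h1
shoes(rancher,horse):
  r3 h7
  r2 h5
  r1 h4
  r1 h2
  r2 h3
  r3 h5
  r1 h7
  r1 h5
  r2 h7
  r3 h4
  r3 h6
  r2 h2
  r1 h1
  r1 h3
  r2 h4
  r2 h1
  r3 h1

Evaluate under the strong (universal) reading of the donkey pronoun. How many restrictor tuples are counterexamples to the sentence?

"it" takes "a horse" as antecedent — a donkey pronoun bound across the clause boundary.
Strong reading: for every (r,h) with owns(r,h), rides(r,h) ∧ shoes(r,h).
Restrictor pairs: (r1,h1) ✓  (r1,h2) ✓  (r1,h3) ✓  (r1,h5) ✓  (r1,h7) ✓  (r2,h1) ✓  (r2,h3) ✓  (r2,h4) ✓  (r2,h5) ✓  (r3,h1) ✓  (r3,h5) ✓  (r3,h6) ✓  (r3,h7) ✓
Counterexamples (restrictor pairs failing the scope): 0.

0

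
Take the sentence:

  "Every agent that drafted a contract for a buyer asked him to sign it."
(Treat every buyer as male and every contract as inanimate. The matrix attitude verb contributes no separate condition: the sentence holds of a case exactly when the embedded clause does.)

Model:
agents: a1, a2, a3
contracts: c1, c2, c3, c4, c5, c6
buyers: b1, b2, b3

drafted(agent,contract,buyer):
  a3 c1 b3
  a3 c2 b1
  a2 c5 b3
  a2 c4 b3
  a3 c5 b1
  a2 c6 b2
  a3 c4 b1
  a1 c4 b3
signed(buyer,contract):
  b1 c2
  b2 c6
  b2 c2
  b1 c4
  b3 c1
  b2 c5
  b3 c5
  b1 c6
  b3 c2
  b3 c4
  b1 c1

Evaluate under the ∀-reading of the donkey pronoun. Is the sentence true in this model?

"him" takes "a buyer" as antecedent and "it" takes "a contract"; both are donkey pronouns co-varying with the restrictor.
Strong reading: for every (a,c,b) with drafted(a,c,b), signed(b,c).
Restrictor triples: (a1,c4,b3)→signed(b3,c4) ✓  (a2,c4,b3)→signed(b3,c4) ✓  (a2,c5,b3)→signed(b3,c5) ✓  (a2,c6,b2)→signed(b2,c6) ✓  (a3,c1,b3)→signed(b3,c1) ✓  (a3,c2,b1)→signed(b1,c2) ✓  (a3,c4,b1)→signed(b1,c4) ✓  (a3,c5,b1)→signed(b1,c5) ✗
Counterexample: (a3,c5,b1) — signed(b1,c5) does not hold.

False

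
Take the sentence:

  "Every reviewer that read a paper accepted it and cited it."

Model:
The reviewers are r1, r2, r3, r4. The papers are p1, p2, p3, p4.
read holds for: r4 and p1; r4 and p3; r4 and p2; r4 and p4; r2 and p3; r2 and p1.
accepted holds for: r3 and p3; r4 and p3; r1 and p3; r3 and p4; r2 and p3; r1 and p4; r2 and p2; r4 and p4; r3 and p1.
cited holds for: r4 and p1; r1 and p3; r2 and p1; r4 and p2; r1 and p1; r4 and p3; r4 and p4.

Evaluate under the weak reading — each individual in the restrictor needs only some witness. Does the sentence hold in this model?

False

"it" takes "a paper" as antecedent — a donkey pronoun bound across the clause boundary.
Weak reading: every reviewer r with some read-paper has at least one read-paper p such that accepted(r,p) ∧ cited(r,p).
Per reviewer: r2:✗  r4:✓
r2 has no witness among its read-papers.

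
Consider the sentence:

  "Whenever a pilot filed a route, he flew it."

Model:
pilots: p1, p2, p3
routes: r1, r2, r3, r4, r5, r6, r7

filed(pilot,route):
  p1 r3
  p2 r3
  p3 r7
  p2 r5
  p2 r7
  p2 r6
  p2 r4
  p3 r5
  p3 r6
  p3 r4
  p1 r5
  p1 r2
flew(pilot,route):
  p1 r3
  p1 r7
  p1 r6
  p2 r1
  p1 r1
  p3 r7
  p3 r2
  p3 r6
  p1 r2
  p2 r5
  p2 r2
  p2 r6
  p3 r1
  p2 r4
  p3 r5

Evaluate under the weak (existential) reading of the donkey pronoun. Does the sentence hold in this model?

"it" takes "a route" as antecedent — a donkey pronoun bound across the clause boundary.
Weak reading: every pilot p with some filed-route has at least one filed-route r such that flew(p,r).
Per pilot: p1:✓  p2:✓  p3:✓
Every pilot in the restrictor has a witness.

True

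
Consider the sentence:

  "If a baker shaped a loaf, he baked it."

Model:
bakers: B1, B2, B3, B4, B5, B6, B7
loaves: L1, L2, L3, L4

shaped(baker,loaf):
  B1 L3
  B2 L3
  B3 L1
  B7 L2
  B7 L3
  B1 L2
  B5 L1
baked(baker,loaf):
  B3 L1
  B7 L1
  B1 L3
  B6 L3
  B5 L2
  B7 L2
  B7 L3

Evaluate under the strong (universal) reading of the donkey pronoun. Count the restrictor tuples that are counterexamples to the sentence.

3

"it" takes "a loaf" as antecedent — a donkey pronoun bound across the clause boundary.
Strong reading: for every (b,l) with shaped(b,l), baked(b,l).
Restrictor pairs: (B1,L2) ✗  (B1,L3) ✓  (B2,L3) ✗  (B3,L1) ✓  (B5,L1) ✗  (B7,L2) ✓  (B7,L3) ✓
Counterexamples (restrictor pairs failing the scope): 3.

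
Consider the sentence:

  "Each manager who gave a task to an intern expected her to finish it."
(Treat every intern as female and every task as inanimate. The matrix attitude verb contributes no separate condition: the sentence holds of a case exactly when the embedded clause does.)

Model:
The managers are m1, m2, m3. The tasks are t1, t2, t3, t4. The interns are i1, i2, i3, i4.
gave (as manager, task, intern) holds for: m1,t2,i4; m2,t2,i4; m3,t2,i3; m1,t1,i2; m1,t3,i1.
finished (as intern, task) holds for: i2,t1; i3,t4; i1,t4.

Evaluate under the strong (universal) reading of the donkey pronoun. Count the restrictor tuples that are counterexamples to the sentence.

"her" takes "an intern" as antecedent and "it" takes "a task"; both are donkey pronouns co-varying with the restrictor.
Strong reading: for every (m,t,i) with gave(m,t,i), finished(i,t).
Restrictor triples: (m1,t1,i2)→finished(i2,t1) ✓  (m1,t2,i4)→finished(i4,t2) ✗  (m1,t3,i1)→finished(i1,t3) ✗  (m2,t2,i4)→finished(i4,t2) ✗  (m3,t2,i3)→finished(i3,t2) ✗
Counterexamples (restrictor triples failing the scope): 4.

4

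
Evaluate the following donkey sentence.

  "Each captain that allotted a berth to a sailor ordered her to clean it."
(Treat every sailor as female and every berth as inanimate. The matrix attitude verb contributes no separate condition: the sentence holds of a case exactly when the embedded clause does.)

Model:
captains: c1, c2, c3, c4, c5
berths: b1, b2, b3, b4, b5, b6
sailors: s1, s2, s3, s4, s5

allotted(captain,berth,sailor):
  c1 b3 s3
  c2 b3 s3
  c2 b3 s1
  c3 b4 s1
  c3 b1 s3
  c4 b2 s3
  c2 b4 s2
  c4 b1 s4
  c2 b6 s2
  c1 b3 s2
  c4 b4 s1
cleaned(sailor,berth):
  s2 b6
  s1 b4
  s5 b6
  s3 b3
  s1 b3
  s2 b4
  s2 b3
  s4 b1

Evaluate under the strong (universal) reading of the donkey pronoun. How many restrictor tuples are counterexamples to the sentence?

"her" takes "a sailor" as antecedent and "it" takes "a berth"; both are donkey pronouns co-varying with the restrictor.
Strong reading: for every (c,b,s) with allotted(c,b,s), cleaned(s,b).
Restrictor triples: (c1,b3,s2)→cleaned(s2,b3) ✓  (c1,b3,s3)→cleaned(s3,b3) ✓  (c2,b3,s1)→cleaned(s1,b3) ✓  (c2,b3,s3)→cleaned(s3,b3) ✓  (c2,b4,s2)→cleaned(s2,b4) ✓  (c2,b6,s2)→cleaned(s2,b6) ✓  (c3,b1,s3)→cleaned(s3,b1) ✗  (c3,b4,s1)→cleaned(s1,b4) ✓  (c4,b1,s4)→cleaned(s4,b1) ✓  (c4,b2,s3)→cleaned(s3,b2) ✗  (c4,b4,s1)→cleaned(s1,b4) ✓
Counterexamples (restrictor triples failing the scope): 2.

2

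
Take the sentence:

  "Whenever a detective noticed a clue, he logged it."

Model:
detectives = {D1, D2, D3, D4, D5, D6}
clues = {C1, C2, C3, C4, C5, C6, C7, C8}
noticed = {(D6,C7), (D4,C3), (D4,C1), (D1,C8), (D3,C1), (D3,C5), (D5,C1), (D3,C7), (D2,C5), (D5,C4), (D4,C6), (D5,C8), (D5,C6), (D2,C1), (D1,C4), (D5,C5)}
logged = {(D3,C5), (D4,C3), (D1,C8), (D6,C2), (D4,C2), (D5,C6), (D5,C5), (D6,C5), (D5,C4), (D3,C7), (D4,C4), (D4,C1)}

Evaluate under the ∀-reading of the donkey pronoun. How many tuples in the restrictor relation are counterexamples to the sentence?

8

"it" takes "a clue" as antecedent — a donkey pronoun bound across the clause boundary.
Strong reading: for every (d,c) with noticed(d,c), logged(d,c).
Restrictor pairs: (D1,C4) ✗  (D1,C8) ✓  (D2,C1) ✗  (D2,C5) ✗  (D3,C1) ✗  (D3,C5) ✓  (D3,C7) ✓  (D4,C1) ✓  (D4,C3) ✓  (D4,C6) ✗  (D5,C1) ✗  (D5,C4) ✓  (D5,C5) ✓  (D5,C6) ✓  (D5,C8) ✗  (D6,C7) ✗
Counterexamples (restrictor pairs failing the scope): 8.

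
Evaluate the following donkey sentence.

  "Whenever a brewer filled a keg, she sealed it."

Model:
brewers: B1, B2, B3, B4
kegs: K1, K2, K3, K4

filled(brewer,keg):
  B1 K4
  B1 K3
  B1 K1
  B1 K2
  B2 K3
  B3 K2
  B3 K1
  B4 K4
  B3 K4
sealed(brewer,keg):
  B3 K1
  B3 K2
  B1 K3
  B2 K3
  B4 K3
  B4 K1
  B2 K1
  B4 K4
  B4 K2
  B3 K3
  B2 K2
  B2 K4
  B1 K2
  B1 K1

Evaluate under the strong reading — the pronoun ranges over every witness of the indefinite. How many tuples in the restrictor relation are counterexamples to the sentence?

"it" takes "a keg" as antecedent — a donkey pronoun bound across the clause boundary.
Strong reading: for every (b,k) with filled(b,k), sealed(b,k).
Restrictor pairs: (B1,K1) ✓  (B1,K2) ✓  (B1,K3) ✓  (B1,K4) ✗  (B2,K3) ✓  (B3,K1) ✓  (B3,K2) ✓  (B3,K4) ✗  (B4,K4) ✓
Counterexamples (restrictor pairs failing the scope): 2.

2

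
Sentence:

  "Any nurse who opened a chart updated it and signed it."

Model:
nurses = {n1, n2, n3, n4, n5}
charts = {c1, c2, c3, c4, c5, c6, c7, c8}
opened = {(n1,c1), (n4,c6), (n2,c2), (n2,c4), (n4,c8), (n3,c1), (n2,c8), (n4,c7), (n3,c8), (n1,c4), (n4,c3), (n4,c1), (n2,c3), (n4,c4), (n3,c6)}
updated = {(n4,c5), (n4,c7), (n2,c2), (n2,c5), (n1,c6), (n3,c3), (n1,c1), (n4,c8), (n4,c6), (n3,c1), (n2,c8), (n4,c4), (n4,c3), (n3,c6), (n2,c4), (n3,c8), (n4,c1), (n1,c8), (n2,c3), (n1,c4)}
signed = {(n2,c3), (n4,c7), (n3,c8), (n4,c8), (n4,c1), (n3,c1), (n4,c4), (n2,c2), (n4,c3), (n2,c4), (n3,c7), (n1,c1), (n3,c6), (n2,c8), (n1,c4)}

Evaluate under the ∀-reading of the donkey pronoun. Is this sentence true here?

False

"it" takes "a chart" as antecedent — a donkey pronoun bound across the clause boundary.
Strong reading: for every (n,c) with opened(n,c), updated(n,c) ∧ signed(n,c).
Restrictor pairs: (n1,c1) ✓  (n1,c4) ✓  (n2,c2) ✓  (n2,c3) ✓  (n2,c4) ✓  (n2,c8) ✓  (n3,c1) ✓  (n3,c6) ✓  (n3,c8) ✓  (n4,c1) ✓  (n4,c3) ✓  (n4,c4) ✓  (n4,c6) ✗  (n4,c7) ✓  (n4,c8) ✓
Counterexample: (n4,c6) is in opened but fails the scope.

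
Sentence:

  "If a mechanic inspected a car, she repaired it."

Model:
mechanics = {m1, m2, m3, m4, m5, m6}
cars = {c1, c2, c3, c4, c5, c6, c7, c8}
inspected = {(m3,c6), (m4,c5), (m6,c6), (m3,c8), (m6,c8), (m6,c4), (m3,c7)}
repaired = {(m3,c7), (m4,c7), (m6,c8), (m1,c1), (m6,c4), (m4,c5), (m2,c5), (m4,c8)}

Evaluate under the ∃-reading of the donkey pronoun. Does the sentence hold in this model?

True

"it" takes "a car" as antecedent — a donkey pronoun bound across the clause boundary.
Weak reading: every mechanic m with some inspected-car has at least one inspected-car c such that repaired(m,c).
Per mechanic: m3:✓  m4:✓  m6:✓
Every mechanic in the restrictor has a witness.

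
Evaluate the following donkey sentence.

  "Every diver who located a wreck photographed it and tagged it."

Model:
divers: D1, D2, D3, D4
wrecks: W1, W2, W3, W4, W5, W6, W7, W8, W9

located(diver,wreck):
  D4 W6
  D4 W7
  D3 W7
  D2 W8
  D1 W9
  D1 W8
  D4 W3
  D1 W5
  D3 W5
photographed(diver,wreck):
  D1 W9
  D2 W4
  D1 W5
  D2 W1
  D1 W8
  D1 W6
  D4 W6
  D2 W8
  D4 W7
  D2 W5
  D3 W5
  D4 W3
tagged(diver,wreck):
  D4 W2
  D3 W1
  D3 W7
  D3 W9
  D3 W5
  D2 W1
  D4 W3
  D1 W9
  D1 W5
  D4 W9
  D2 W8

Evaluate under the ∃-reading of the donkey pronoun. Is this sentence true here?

True

"it" takes "a wreck" as antecedent — a donkey pronoun bound across the clause boundary.
Weak reading: every diver d with some located-wreck has at least one located-wreck w such that photographed(d,w) ∧ tagged(d,w).
Per diver: D1:✓  D2:✓  D3:✓  D4:✓
Every diver in the restrictor has a witness.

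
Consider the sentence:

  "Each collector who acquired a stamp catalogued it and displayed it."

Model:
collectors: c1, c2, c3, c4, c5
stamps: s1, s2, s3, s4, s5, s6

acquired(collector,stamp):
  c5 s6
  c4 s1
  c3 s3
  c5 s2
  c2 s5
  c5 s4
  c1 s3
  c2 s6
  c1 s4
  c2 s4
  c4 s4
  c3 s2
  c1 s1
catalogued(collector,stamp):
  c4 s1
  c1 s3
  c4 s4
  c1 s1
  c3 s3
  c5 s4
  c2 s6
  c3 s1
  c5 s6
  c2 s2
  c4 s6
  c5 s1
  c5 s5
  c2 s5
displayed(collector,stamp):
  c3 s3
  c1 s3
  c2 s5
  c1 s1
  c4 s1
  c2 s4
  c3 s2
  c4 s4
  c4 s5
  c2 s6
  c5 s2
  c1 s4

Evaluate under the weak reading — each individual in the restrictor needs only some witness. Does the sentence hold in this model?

"it" takes "a stamp" as antecedent — a donkey pronoun bound across the clause boundary.
Weak reading: every collector c with some acquired-stamp has at least one acquired-stamp s such that catalogued(c,s) ∧ displayed(c,s).
Per collector: c1:✓  c2:✓  c3:✓  c4:✓  c5:✗
c5 has no witness among its acquired-stamps.

False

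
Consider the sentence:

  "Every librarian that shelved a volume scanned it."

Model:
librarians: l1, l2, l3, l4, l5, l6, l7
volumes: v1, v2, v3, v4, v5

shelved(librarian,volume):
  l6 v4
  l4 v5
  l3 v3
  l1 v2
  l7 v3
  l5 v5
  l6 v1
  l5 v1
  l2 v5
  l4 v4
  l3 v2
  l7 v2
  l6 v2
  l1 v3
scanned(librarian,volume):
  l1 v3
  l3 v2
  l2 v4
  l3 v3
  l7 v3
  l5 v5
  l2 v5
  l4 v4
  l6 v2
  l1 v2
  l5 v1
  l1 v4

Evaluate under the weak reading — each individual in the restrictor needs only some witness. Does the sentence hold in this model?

True

"it" takes "a volume" as antecedent — a donkey pronoun bound across the clause boundary.
Weak reading: every librarian l with some shelved-volume has at least one shelved-volume v such that scanned(l,v).
Per librarian: l1:✓  l2:✓  l3:✓  l4:✓  l5:✓  l6:✓  l7:✓
Every librarian in the restrictor has a witness.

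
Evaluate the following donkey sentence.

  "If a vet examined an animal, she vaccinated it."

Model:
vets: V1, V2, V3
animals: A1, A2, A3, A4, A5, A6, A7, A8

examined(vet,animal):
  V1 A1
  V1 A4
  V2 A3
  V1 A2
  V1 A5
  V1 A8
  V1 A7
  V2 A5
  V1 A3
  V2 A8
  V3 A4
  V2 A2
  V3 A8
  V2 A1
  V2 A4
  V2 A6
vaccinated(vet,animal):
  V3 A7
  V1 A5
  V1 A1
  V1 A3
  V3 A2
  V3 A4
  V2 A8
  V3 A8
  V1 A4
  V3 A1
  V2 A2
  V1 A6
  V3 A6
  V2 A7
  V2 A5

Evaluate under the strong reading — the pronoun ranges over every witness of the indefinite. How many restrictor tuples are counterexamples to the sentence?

"it" takes "an animal" as antecedent — a donkey pronoun bound across the clause boundary.
Strong reading: for every (v,a) with examined(v,a), vaccinated(v,a).
Restrictor pairs: (V1,A1) ✓  (V1,A2) ✗  (V1,A3) ✓  (V1,A4) ✓  (V1,A5) ✓  (V1,A7) ✗  (V1,A8) ✗  (V2,A1) ✗  (V2,A2) ✓  (V2,A3) ✗  (V2,A4) ✗  (V2,A5) ✓  (V2,A6) ✗  (V2,A8) ✓  (V3,A4) ✓  (V3,A8) ✓
Counterexamples (restrictor pairs failing the scope): 7.

7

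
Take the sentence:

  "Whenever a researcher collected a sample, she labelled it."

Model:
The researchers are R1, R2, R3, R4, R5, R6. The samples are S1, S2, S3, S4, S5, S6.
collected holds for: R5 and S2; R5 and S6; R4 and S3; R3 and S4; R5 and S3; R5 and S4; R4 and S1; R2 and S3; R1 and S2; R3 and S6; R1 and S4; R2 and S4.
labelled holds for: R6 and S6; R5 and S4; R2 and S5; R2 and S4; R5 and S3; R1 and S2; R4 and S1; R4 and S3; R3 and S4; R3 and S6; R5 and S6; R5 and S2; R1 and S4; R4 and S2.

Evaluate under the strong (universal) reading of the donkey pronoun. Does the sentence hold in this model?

False

"it" takes "a sample" as antecedent — a donkey pronoun bound across the clause boundary.
Strong reading: for every (r,s) with collected(r,s), labelled(r,s).
Restrictor pairs: (R1,S2) ✓  (R1,S4) ✓  (R2,S3) ✗  (R2,S4) ✓  (R3,S4) ✓  (R3,S6) ✓  (R4,S1) ✓  (R4,S3) ✓  (R5,S2) ✓  (R5,S3) ✓  (R5,S4) ✓  (R5,S6) ✓
Counterexample: (R2,S3) is in collected but fails the scope.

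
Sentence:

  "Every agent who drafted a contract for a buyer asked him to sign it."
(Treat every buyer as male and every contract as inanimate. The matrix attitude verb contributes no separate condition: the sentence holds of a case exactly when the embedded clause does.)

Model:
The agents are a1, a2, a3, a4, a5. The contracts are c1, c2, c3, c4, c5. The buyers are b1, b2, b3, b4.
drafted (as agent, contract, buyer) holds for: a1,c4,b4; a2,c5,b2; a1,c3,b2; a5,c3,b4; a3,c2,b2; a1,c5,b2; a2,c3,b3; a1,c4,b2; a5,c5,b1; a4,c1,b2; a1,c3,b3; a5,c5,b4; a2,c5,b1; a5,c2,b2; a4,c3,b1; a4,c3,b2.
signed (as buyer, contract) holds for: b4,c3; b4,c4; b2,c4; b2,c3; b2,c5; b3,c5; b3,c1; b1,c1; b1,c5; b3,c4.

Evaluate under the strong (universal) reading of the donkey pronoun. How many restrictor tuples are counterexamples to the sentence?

"him" takes "a buyer" as antecedent and "it" takes "a contract"; both are donkey pronouns co-varying with the restrictor.
Strong reading: for every (a,c,b) with drafted(a,c,b), signed(b,c).
Restrictor triples: (a1,c3,b2)→signed(b2,c3) ✓  (a1,c3,b3)→signed(b3,c3) ✗  (a1,c4,b2)→signed(b2,c4) ✓  (a1,c4,b4)→signed(b4,c4) ✓  (a1,c5,b2)→signed(b2,c5) ✓  (a2,c3,b3)→signed(b3,c3) ✗  (a2,c5,b1)→signed(b1,c5) ✓  (a2,c5,b2)→signed(b2,c5) ✓  (a3,c2,b2)→signed(b2,c2) ✗  (a4,c1,b2)→signed(b2,c1) ✗  (a4,c3,b1)→signed(b1,c3) ✗  (a4,c3,b2)→signed(b2,c3) ✓  (a5,c2,b2)→signed(b2,c2) ✗  (a5,c3,b4)→signed(b4,c3) ✓  (a5,c5,b1)→signed(b1,c5) ✓  (a5,c5,b4)→signed(b4,c5) ✗
Counterexamples (restrictor triples failing the scope): 7.

7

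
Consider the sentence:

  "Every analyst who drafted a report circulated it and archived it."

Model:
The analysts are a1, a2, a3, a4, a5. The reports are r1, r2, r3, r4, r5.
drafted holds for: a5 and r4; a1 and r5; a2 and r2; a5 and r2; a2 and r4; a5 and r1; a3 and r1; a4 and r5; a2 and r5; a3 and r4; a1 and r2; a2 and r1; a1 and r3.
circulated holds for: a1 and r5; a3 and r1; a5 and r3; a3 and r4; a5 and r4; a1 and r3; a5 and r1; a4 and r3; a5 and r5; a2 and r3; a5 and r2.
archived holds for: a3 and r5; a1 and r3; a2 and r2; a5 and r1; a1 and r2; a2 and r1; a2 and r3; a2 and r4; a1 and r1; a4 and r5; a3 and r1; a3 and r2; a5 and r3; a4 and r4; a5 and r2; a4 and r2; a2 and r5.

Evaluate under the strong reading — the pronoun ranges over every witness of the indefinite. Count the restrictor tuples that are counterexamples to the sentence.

9

"it" takes "a report" as antecedent — a donkey pronoun bound across the clause boundary.
Strong reading: for every (a,r) with drafted(a,r), circulated(a,r) ∧ archived(a,r).
Restrictor pairs: (a1,r2) ✗  (a1,r3) ✓  (a1,r5) ✗  (a2,r1) ✗  (a2,r2) ✗  (a2,r4) ✗  (a2,r5) ✗  (a3,r1) ✓  (a3,r4) ✗  (a4,r5) ✗  (a5,r1) ✓  (a5,r2) ✓  (a5,r4) ✗
Counterexamples (restrictor pairs failing the scope): 9.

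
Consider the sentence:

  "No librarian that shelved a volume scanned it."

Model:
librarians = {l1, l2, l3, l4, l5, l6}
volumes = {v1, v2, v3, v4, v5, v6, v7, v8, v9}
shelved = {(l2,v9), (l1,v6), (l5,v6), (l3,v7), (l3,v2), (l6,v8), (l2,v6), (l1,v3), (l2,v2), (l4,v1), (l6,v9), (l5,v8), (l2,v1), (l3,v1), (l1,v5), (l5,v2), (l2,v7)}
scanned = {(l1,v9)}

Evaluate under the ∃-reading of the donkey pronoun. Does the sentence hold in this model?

True

"it" takes "a volume" as antecedent — a donkey pronoun bound across the clause boundary.
Truth condition: for no (l,v) with shelved(l,v) does scanned(l,v) hold.
Restrictor pairs — does the scope hold? (l1,v3):fails  (l1,v5):fails  (l1,v6):fails  (l2,v1):fails  (l2,v2):fails  (l2,v6):fails  (l2,v7):fails  (l2,v9):fails  (l3,v1):fails  (l3,v2):fails  (l3,v7):fails  (l4,v1):fails  (l5,v2):fails  (l5,v6):fails  (l5,v8):fails  (l6,v8):fails  (l6,v9):fails
Scope holds for no restrictor pair, so the sentence is true.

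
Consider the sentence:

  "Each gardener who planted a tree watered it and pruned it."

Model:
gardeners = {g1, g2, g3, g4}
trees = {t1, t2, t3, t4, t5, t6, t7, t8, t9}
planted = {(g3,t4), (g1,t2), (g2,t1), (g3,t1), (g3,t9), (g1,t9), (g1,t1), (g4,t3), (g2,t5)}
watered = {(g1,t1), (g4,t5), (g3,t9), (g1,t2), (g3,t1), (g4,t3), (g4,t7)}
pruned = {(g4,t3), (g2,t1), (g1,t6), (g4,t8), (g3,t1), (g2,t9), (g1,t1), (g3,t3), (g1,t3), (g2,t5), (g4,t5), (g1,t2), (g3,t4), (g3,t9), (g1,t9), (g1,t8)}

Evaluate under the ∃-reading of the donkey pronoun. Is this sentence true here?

"it" takes "a tree" as antecedent — a donkey pronoun bound across the clause boundary.
Weak reading: every gardener g with some planted-tree has at least one planted-tree t such that watered(g,t) ∧ pruned(g,t).
Per gardener: g1:✓  g2:✗  g3:✓  g4:✓
g2 has no witness among its planted-trees.

False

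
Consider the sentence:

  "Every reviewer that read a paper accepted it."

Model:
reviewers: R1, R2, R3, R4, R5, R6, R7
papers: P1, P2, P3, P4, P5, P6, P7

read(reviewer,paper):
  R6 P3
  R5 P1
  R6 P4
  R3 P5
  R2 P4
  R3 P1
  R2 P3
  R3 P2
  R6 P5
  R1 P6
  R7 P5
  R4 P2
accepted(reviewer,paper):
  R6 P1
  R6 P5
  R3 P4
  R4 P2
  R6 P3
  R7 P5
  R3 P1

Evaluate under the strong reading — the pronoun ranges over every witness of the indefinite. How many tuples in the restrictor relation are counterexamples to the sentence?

"it" takes "a paper" as antecedent — a donkey pronoun bound across the clause boundary.
Strong reading: for every (r,p) with read(r,p), accepted(r,p).
Restrictor pairs: (R1,P6) ✗  (R2,P3) ✗  (R2,P4) ✗  (R3,P1) ✓  (R3,P2) ✗  (R3,P5) ✗  (R4,P2) ✓  (R5,P1) ✗  (R6,P3) ✓  (R6,P4) ✗  (R6,P5) ✓  (R7,P5) ✓
Counterexamples (restrictor pairs failing the scope): 7.

7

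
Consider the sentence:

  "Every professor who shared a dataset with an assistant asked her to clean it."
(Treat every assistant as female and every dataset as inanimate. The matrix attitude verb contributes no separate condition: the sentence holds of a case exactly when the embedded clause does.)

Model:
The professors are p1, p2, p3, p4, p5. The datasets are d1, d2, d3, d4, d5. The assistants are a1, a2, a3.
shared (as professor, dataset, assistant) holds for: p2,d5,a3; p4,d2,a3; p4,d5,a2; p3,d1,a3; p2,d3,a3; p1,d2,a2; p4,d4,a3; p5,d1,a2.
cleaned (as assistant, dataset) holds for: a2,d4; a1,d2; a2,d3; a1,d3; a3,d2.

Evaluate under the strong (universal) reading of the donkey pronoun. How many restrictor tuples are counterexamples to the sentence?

"her" takes "an assistant" as antecedent and "it" takes "a dataset"; both are donkey pronouns co-varying with the restrictor.
Strong reading: for every (p,d,a) with shared(p,d,a), cleaned(a,d).
Restrictor triples: (p1,d2,a2)→cleaned(a2,d2) ✗  (p2,d3,a3)→cleaned(a3,d3) ✗  (p2,d5,a3)→cleaned(a3,d5) ✗  (p3,d1,a3)→cleaned(a3,d1) ✗  (p4,d2,a3)→cleaned(a3,d2) ✓  (p4,d4,a3)→cleaned(a3,d4) ✗  (p4,d5,a2)→cleaned(a2,d5) ✗  (p5,d1,a2)→cleaned(a2,d1) ✗
Counterexamples (restrictor triples failing the scope): 7.

7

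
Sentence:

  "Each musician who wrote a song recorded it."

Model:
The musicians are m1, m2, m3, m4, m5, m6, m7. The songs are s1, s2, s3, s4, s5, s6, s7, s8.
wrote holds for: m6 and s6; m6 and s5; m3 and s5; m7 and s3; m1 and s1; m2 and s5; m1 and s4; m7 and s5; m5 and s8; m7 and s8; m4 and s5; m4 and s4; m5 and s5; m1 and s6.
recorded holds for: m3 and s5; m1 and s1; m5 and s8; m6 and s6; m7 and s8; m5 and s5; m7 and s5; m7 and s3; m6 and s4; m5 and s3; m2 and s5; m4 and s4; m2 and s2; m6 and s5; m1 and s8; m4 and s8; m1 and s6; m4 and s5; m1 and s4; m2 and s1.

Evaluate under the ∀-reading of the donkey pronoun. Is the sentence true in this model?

"it" takes "a song" as antecedent — a donkey pronoun bound across the clause boundary.
Strong reading: for every (m,s) with wrote(m,s), recorded(m,s).
Restrictor pairs: (m1,s1) ✓  (m1,s4) ✓  (m1,s6) ✓  (m2,s5) ✓  (m3,s5) ✓  (m4,s4) ✓  (m4,s5) ✓  (m5,s5) ✓  (m5,s8) ✓  (m6,s5) ✓  (m6,s6) ✓  (m7,s3) ✓  (m7,s5) ✓  (m7,s8) ✓
Every restrictor pair satisfies the scope.

True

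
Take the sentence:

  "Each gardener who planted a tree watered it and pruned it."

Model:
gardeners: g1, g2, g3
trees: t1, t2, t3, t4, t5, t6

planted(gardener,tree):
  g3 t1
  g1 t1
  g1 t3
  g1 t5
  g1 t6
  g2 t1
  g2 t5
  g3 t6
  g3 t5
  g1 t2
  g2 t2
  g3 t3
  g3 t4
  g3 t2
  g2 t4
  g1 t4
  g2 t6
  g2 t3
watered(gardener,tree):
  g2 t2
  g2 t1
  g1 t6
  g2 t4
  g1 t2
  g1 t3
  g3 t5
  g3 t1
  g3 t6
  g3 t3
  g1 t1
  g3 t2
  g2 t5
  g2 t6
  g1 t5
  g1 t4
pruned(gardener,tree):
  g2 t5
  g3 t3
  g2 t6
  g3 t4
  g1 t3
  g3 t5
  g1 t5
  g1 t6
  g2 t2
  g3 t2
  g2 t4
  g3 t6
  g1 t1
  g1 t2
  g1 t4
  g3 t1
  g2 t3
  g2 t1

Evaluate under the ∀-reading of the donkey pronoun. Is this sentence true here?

False

"it" takes "a tree" as antecedent — a donkey pronoun bound across the clause boundary.
Strong reading: for every (g,t) with planted(g,t), watered(g,t) ∧ pruned(g,t).
Restrictor pairs: (g1,t1) ✓  (g1,t2) ✓  (g1,t3) ✓  (g1,t4) ✓  (g1,t5) ✓  (g1,t6) ✓  (g2,t1) ✓  (g2,t2) ✓  (g2,t3) ✗  (g2,t4) ✓  (g2,t5) ✓  (g2,t6) ✓  (g3,t1) ✓  (g3,t2) ✓  (g3,t3) ✓  (g3,t4) ✗  (g3,t5) ✓  (g3,t6) ✓
Counterexample: (g2,t3) is in planted but fails the scope.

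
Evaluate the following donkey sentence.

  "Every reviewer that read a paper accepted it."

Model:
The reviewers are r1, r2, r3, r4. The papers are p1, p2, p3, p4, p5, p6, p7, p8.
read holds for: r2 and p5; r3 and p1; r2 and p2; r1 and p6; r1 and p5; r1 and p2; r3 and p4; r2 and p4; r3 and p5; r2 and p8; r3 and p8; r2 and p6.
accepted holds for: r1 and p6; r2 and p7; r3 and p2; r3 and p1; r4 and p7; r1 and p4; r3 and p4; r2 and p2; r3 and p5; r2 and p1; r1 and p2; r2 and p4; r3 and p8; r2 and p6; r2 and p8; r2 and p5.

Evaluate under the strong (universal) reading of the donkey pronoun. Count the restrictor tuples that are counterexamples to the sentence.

"it" takes "a paper" as antecedent — a donkey pronoun bound across the clause boundary.
Strong reading: for every (r,p) with read(r,p), accepted(r,p).
Restrictor pairs: (r1,p2) ✓  (r1,p5) ✗  (r1,p6) ✓  (r2,p2) ✓  (r2,p4) ✓  (r2,p5) ✓  (r2,p6) ✓  (r2,p8) ✓  (r3,p1) ✓  (r3,p4) ✓  (r3,p5) ✓  (r3,p8) ✓
Counterexamples (restrictor pairs failing the scope): 1.

1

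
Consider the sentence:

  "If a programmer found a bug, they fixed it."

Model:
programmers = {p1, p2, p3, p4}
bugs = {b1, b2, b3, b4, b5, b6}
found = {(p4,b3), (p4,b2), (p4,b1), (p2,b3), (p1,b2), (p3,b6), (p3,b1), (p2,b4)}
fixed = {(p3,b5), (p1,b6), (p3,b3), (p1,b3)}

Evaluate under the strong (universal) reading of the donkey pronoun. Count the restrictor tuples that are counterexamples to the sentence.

"it" takes "a bug" as antecedent — a donkey pronoun bound across the clause boundary.
Strong reading: for every (p,b) with found(p,b), fixed(p,b).
Restrictor pairs: (p1,b2) ✗  (p2,b3) ✗  (p2,b4) ✗  (p3,b1) ✗  (p3,b6) ✗  (p4,b1) ✗  (p4,b2) ✗  (p4,b3) ✗
Counterexamples (restrictor pairs failing the scope): 8.

8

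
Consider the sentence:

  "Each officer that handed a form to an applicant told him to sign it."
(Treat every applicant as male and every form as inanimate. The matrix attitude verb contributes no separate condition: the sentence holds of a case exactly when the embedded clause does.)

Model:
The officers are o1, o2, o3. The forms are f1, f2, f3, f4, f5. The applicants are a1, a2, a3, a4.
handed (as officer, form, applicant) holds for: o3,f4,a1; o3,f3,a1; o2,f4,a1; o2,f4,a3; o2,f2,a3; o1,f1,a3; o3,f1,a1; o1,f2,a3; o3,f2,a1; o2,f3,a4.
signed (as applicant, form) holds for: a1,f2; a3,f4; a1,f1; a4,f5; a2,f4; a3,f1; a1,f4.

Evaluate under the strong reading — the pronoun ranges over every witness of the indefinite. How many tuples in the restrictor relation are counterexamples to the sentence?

"him" takes "an applicant" as antecedent and "it" takes "a form"; both are donkey pronouns co-varying with the restrictor.
Strong reading: for every (o,f,a) with handed(o,f,a), signed(a,f).
Restrictor triples: (o1,f1,a3)→signed(a3,f1) ✓  (o1,f2,a3)→signed(a3,f2) ✗  (o2,f2,a3)→signed(a3,f2) ✗  (o2,f3,a4)→signed(a4,f3) ✗  (o2,f4,a1)→signed(a1,f4) ✓  (o2,f4,a3)→signed(a3,f4) ✓  (o3,f1,a1)→signed(a1,f1) ✓  (o3,f2,a1)→signed(a1,f2) ✓  (o3,f3,a1)→signed(a1,f3) ✗  (o3,f4,a1)→signed(a1,f4) ✓
Counterexamples (restrictor triples failing the scope): 4.

4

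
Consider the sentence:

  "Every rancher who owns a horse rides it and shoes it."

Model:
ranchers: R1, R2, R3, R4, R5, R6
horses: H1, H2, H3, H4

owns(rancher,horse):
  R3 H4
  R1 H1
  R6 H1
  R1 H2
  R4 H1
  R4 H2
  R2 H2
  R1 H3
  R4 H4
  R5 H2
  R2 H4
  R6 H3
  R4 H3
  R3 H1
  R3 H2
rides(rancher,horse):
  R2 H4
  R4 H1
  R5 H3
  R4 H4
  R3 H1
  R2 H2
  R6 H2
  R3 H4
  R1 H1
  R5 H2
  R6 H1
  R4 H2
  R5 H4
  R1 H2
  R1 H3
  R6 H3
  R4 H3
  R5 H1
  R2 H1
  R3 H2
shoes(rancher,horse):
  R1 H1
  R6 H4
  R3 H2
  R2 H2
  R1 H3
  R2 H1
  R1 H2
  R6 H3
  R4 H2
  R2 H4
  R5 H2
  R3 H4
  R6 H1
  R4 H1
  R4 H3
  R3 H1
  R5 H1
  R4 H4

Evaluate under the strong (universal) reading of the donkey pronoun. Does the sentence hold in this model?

True

"it" takes "a horse" as antecedent — a donkey pronoun bound across the clause boundary.
Strong reading: for every (r,h) with owns(r,h), rides(r,h) ∧ shoes(r,h).
Restrictor pairs: (R1,H1) ✓  (R1,H2) ✓  (R1,H3) ✓  (R2,H2) ✓  (R2,H4) ✓  (R3,H1) ✓  (R3,H2) ✓  (R3,H4) ✓  (R4,H1) ✓  (R4,H2) ✓  (R4,H3) ✓  (R4,H4) ✓  (R5,H2) ✓  (R6,H1) ✓  (R6,H3) ✓
Every restrictor pair satisfies the scope.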